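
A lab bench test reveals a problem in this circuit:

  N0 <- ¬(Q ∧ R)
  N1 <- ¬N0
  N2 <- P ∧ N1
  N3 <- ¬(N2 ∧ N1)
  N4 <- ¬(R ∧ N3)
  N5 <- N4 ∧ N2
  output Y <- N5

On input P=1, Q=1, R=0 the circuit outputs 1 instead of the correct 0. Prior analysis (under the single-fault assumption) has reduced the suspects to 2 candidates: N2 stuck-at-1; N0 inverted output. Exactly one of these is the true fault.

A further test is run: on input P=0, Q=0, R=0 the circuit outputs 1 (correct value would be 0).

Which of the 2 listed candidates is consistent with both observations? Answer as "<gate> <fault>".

Evaluate each candidate on input P=0, Q=0, R=0:
  N2 stuck-at-1: N0=1, N1=0, N2=1 [stuck-at-1], N3=1, N4=1, N5=1 → 1 — matches
  N0 inverted output: N0=0 [inverted output], N1=1, N2=0, N3=1, N4=1, N5=0 → 0 — eliminated
Only N2 stuck-at-1 reproduces the observed 1.

N2 stuck-at-1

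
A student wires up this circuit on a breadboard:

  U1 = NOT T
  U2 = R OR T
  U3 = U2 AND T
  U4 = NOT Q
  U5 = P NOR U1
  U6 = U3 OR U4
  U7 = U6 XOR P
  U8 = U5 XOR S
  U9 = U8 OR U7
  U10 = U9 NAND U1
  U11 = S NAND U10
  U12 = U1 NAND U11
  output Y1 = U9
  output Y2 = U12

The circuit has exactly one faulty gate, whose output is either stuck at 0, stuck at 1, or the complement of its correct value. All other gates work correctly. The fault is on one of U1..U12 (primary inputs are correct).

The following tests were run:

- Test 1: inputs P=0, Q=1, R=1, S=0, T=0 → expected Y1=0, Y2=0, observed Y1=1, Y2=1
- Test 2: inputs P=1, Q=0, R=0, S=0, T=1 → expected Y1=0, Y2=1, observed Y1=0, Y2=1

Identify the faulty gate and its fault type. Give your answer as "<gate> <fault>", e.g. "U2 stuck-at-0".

U1 stuck-at-0

Fault-free values for test 1 (P=0, Q=1, R=1, S=0, T=0): U1=1, U2=1, U3=0, U4=0, U5=0, U6=0, U7=0, U8=0, U9=0, U10=1, U11=1, U12=0, giving Y1=0, Y2=0. Observed Y1=1, Y2=1.
Test 1: faults giving observed Y1=1, Y2=1 are {U1 stuck-at-0, U1 inverted output}.
Test 2 (P=1, Q=0, R=0, S=0, T=1): fault-free U1=0, U2=1, U3=1, U4=1, U5=0, U6=1, U7=0, U8=0, U9=0, U10=1, U11=1, U12=1 → Y1=0, Y2=1; observed Y1=0, Y2=1. Eliminates U1 inverted output.
Only U1 stuck-at-0 is consistent with every test.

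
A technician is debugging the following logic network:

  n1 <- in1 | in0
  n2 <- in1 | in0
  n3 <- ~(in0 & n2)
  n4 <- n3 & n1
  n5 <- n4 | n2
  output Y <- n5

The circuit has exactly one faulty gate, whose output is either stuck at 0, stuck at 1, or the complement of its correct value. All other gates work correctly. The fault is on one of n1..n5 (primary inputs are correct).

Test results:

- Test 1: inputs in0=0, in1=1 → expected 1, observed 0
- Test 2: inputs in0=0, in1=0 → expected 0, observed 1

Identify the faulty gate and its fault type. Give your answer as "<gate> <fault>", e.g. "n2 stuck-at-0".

n5 inverted output

Fault-free values for test 1 (in0=0, in1=1): n1=1, n2=1, n3=1, n4=1, n5=1, giving Y=1. Observed 0.
Test 1: faults giving observed 0 are {n5 stuck-at-0, n5 inverted output}.
Test 2 (in0=0, in1=0): fault-free n1=0, n2=0, n3=1, n4=0, n5=0 → 0; observed 1. Eliminates n5 stuck-at-0.
Only n5 inverted output is consistent with every test.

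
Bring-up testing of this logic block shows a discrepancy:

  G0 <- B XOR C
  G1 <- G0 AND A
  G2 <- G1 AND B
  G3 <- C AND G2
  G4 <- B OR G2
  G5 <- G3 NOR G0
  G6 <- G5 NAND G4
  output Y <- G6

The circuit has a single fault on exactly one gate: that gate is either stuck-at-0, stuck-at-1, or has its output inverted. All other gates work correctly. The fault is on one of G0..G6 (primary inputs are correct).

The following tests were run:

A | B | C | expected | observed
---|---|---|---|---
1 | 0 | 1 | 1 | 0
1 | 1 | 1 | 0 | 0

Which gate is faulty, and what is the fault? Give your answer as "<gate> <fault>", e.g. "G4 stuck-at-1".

Fault-free values for test 1 (A=1, B=0, C=1): G0=1, G1=1, G2=0, G3=0, G4=0, G5=0, G6=1, giving Y=1. Observed 0.
Test 1: faults giving observed 0 are {G6 stuck-at-0, G6 inverted output}.
Test 2 (A=1, B=1, C=1): fault-free G0=0, G1=0, G2=0, G3=0, G4=1, G5=1, G6=0 → 0; observed 0. Eliminates G6 inverted output.
Only G6 stuck-at-0 is consistent with every test.

G6 stuck-at-0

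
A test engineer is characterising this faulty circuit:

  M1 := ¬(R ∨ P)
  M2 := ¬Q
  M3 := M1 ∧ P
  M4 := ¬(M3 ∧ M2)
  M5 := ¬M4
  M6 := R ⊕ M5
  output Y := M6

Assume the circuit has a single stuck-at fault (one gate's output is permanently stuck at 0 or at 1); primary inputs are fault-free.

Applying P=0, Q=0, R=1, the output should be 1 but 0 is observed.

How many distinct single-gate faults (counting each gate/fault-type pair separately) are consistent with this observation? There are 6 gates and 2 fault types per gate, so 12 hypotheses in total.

4

Fault-free: M1=0, M2=1, M3=0, M4=1, M5=0, M6=1 → 1. Observed 0.
  M1 stuck-at-0: output 1 ✗
  M1 stuck-at-1: output 1 ✗
  M2 stuck-at-0: output 1 ✗
  M2 stuck-at-1: output 1 ✗
  M3 stuck-at-0: output 1 ✗
  M3 stuck-at-1: output 0 ✓
  M4 stuck-at-0: output 0 ✓
  M4 stuck-at-1: output 1 ✗
  M5 stuck-at-0: output 1 ✗
  M5 stuck-at-1: output 0 ✓
  M6 stuck-at-0: output 0 ✓
  M6 stuck-at-1: output 1 ✗
Consistent faults: {M3 stuck-at-1, M4 stuck-at-0, M5 stuck-at-1, M6 stuck-at-0} — 4 in all.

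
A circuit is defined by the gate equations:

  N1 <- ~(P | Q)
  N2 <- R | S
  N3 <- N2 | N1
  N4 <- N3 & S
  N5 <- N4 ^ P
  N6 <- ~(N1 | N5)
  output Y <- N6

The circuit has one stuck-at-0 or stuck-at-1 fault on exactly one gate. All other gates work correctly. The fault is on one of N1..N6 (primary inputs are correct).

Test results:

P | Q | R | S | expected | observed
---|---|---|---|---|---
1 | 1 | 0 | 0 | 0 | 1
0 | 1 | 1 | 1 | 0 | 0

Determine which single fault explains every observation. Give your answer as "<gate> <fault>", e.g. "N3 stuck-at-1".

N4 stuck-at-1

Fault-free values for test 1 (P=1, Q=1, R=0, S=0): N1=0, N2=0, N3=0, N4=0, N5=1, N6=0, giving Y=0. Observed 1.
Test 1: faults giving observed 1 are {N4 stuck-at-1, N5 stuck-at-0, N6 stuck-at-1}.
Test 2 (P=0, Q=1, R=1, S=1): fault-free N1=0, N2=1, N3=1, N4=1, N5=1, N6=0 → 0; observed 0. Eliminates N5 stuck-at-0, N6 stuck-at-1.
Only N4 stuck-at-1 is consistent with every test.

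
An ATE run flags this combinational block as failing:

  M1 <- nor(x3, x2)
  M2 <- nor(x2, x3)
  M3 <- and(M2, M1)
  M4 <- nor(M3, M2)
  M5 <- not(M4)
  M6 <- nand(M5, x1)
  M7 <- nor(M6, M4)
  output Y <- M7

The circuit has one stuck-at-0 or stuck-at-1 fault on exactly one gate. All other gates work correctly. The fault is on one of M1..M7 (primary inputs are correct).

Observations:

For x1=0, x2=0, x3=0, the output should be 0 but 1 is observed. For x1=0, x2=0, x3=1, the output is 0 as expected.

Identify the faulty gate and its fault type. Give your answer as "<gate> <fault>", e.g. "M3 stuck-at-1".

Fault-free values for test 1 (x1=0, x2=0, x3=0): M1=1, M2=1, M3=1, M4=0, M5=1, M6=1, M7=0, giving Y=0. Observed 1.
Test 1: faults giving observed 1 are {M6 stuck-at-0, M7 stuck-at-1}.
Test 2 (x1=0, x2=0, x3=1): fault-free M1=0, M2=0, M3=0, M4=1, M5=0, M6=1, M7=0 → 0; observed 0. Eliminates M7 stuck-at-1.
Only M6 stuck-at-0 is consistent with every test.

M6 stuck-at-0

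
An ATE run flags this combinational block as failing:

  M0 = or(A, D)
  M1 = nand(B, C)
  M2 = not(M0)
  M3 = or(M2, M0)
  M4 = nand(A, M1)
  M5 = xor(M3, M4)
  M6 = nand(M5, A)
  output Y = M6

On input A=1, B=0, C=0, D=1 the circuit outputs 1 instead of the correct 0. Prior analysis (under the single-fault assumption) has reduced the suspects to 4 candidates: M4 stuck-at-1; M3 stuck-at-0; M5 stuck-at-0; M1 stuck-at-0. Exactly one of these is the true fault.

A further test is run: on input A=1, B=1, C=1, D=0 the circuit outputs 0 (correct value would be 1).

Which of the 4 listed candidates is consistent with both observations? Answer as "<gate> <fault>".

Evaluate each candidate on input A=1, B=1, C=1, D=0:
  M4 stuck-at-1: M0=1, M1=0, M2=0, M3=1, M4=1 [stuck-at-1], M5=0, M6=1 → 1 — eliminated
  M3 stuck-at-0: M0=1, M1=0, M2=0, M3=0 [stuck-at-0], M4=1, M5=1, M6=0 → 0 — matches
  M5 stuck-at-0: M0=1, M1=0, M2=0, M3=1, M4=1, M5=0 [stuck-at-0], M6=1 → 1 — eliminated
  M1 stuck-at-0: M0=1, M1=0 [stuck-at-0], M2=0, M3=1, M4=1, M5=0, M6=1 → 1 — eliminated
Only M3 stuck-at-0 reproduces the observed 0.

M3 stuck-at-0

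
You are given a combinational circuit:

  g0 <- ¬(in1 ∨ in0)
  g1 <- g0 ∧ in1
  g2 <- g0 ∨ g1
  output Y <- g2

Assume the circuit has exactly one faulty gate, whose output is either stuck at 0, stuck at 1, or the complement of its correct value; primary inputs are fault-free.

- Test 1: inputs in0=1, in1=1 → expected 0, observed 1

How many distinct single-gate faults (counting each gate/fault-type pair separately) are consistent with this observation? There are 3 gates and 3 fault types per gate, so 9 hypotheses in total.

Fault-free: g0=0, g1=0, g2=0 → 0. Observed 1.
  g0 stuck-at-0: output 0 ✗
  g0 stuck-at-1: output 1 ✓
  g0 inverted output: output 1 ✓
  g1 stuck-at-0: output 0 ✗
  g1 stuck-at-1: output 1 ✓
  g1 inverted output: output 1 ✓
  g2 stuck-at-0: output 0 ✗
  g2 stuck-at-1: output 1 ✓
  g2 inverted output: output 1 ✓
Consistent faults: {g0 stuck-at-1, g0 inverted output, g1 stuck-at-1, g1 inverted output, g2 stuck-at-1, g2 inverted output} — 6 in all.

6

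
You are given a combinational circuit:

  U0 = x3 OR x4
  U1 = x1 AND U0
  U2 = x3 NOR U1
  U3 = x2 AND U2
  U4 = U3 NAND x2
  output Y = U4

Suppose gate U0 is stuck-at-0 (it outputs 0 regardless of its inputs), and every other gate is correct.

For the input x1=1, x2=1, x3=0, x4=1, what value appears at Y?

Propagate with U0 forced: U0=0 [stuck-at-0], U1=0, U2=1, U3=1, U4=0.
So Y = 0. (Without the fault it would be 1.)

0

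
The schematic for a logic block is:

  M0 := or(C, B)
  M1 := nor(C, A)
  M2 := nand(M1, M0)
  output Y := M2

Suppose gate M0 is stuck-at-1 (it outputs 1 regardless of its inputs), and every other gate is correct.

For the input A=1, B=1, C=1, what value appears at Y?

1

Propagate with M0 forced: M0=1 [stuck-at-1], M1=0, M2=1.
So Y = 1. (Same as the fault-free value — the fault is masked on this input.)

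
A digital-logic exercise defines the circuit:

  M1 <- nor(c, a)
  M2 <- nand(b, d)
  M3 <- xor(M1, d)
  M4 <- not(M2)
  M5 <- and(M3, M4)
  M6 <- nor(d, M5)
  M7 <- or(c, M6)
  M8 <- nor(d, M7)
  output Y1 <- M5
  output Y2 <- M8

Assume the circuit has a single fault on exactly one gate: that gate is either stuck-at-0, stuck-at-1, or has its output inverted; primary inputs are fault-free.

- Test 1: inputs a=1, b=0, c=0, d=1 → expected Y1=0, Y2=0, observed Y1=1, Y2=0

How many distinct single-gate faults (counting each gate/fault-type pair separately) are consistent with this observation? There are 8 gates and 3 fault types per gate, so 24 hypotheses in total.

6

Fault-free: M1=0, M2=1, M3=1, M4=0, M5=0, M6=0, M7=0, M8=0 → Y1=0, Y2=0. Observed Y1=1, Y2=0.
  M1: none of the 3 fault types match ✗
  M2: stuck-at-0, inverted output ✓; others ✗
  M3: none of the 3 fault types match ✗
  M4: stuck-at-1, inverted output ✓; others ✗
  M5: stuck-at-1, inverted output ✓; others ✗
  M6: none of the 3 fault types match ✗
  M7: none of the 3 fault types match ✗
  M8: none of the 3 fault types match ✗
Consistent faults: {M2 stuck-at-0, M2 inverted output, M4 stuck-at-1, M4 inverted output, M5 stuck-at-1, M5 inverted output} — 6 in all.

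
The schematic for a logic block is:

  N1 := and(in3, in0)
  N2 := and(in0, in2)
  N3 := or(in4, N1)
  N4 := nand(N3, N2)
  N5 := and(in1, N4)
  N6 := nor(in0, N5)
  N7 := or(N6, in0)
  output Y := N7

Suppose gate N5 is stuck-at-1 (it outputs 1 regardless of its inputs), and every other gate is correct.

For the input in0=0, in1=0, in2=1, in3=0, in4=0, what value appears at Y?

0

Propagate with N5 forced: N1=0, N2=0, N3=0, N4=1, N5=1 [stuck-at-1], N6=0, N7=0.
So Y = 0. (Without the fault it would be 1.)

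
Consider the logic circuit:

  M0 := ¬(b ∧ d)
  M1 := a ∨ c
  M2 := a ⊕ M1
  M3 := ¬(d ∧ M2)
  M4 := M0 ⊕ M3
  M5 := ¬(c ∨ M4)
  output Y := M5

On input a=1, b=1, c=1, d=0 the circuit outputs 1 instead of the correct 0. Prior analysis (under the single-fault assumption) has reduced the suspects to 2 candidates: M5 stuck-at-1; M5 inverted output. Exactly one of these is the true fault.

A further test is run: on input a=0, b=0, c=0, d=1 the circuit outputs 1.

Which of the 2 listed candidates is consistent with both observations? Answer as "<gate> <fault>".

M5 stuck-at-1

Evaluate each candidate on input a=0, b=0, c=0, d=1:
  M5 stuck-at-1: M0=1, M1=0, M2=0, M3=1, M4=0, M5=1 [stuck-at-1] → 1 — matches
  M5 inverted output: M0=1, M1=0, M2=0, M3=1, M4=0, M5=0 [inverted output] → 0 — eliminated
Only M5 stuck-at-1 reproduces the observed 1.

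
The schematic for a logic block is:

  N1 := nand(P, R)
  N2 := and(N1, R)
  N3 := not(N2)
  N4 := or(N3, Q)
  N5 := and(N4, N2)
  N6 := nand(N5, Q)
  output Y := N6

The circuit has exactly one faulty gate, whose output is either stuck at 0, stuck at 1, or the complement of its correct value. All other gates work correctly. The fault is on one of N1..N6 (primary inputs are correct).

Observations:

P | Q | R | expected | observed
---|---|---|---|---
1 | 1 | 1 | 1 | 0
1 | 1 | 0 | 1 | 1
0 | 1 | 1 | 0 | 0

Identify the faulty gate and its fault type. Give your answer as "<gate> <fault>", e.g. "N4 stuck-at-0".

Fault-free values for test 1 (P=1, Q=1, R=1): N1=0, N2=0, N3=1, N4=1, N5=0, N6=1, giving Y=1. Observed 0.
Test 1: faults giving observed 0 are {N1 stuck-at-1, N1 inverted output, N2 stuck-at-1, N2 inverted output, N5 stuck-at-1, N5 inverted output, N6 stuck-at-0, N6 inverted output}.
Test 2 (P=1, Q=1, R=0): fault-free N1=1, N2=0, N3=1, N4=1, N5=0, N6=1 → 1; observed 1. Eliminates N2 stuck-at-1, N2 inverted output, N5 stuck-at-1, N5 inverted output, N6 stuck-at-0, N6 inverted output.
Test 3 (P=0, Q=1, R=1): fault-free N1=1, N2=1, N3=0, N4=1, N5=1, N6=0 → 0; observed 0. Eliminates N1 inverted output.
Only N1 stuck-at-1 is consistent with every test.

N1 stuck-at-1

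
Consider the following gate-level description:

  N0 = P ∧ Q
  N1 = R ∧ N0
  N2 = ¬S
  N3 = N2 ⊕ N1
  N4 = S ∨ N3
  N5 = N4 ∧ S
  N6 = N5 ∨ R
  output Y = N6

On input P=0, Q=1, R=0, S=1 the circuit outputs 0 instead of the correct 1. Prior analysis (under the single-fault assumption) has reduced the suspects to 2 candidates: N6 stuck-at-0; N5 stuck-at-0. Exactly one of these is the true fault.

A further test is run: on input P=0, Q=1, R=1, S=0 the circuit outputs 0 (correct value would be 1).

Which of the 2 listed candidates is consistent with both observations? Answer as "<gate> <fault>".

N6 stuck-at-0

Evaluate each candidate on input P=0, Q=1, R=1, S=0:
  N6 stuck-at-0: N0=0, N1=0, N2=1, N3=1, N4=1, N5=0, N6=0 [stuck-at-0] → 0 — matches
  N5 stuck-at-0: N0=0, N1=0, N2=1, N3=1, N4=1, N5=0 [stuck-at-0], N6=1 → 1 — eliminated
Only N6 stuck-at-0 reproduces the observed 0.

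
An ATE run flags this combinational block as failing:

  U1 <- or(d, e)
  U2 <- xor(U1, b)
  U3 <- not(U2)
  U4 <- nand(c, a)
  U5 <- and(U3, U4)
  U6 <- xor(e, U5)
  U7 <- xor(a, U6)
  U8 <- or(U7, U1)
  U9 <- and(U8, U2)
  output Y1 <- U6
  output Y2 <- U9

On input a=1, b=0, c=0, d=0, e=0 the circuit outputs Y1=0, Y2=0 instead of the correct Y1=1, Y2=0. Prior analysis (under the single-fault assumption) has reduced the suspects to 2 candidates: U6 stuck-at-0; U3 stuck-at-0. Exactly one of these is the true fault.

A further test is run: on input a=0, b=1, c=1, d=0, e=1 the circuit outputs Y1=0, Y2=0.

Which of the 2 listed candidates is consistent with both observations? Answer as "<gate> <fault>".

U6 stuck-at-0

Evaluate each candidate on input a=0, b=1, c=1, d=0, e=1:
  U6 stuck-at-0: U1=1, U2=0, U3=1, U4=1, U5=1, U6=0 [stuck-at-0], U7=0, U8=1, U9=0 → Y1=0, Y2=0 — matches
  U3 stuck-at-0: U1=1, U2=0, U3=0 [stuck-at-0], U4=1, U5=0, U6=1, U7=1, U8=1, U9=0 → Y1=1, Y2=0 — eliminated
Only U6 stuck-at-0 reproduces the observed Y1=0, Y2=0.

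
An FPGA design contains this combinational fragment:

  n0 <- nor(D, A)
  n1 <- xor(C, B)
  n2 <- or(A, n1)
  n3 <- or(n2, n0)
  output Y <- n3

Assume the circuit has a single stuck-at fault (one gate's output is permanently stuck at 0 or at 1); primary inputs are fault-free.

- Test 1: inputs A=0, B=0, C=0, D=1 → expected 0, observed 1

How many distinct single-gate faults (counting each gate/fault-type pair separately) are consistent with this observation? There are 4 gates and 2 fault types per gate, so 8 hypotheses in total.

4

Fault-free: n0=0, n1=0, n2=0, n3=0 → 0. Observed 1.
  n0 stuck-at-0: output 0 ✗
  n0 stuck-at-1: output 1 ✓
  n1 stuck-at-0: output 0 ✗
  n1 stuck-at-1: output 1 ✓
  n2 stuck-at-0: output 0 ✗
  n2 stuck-at-1: output 1 ✓
  n3 stuck-at-0: output 0 ✗
  n3 stuck-at-1: output 1 ✓
Consistent faults: {n0 stuck-at-1, n1 stuck-at-1, n2 stuck-at-1, n3 stuck-at-1} — 4 in all.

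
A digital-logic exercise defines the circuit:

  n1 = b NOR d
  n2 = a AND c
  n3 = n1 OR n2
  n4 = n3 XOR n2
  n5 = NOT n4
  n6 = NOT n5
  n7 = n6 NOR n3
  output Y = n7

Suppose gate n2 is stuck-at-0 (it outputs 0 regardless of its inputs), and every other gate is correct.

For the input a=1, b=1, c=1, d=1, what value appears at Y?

Propagate with n2 forced: n1=0, n2=0 [stuck-at-0], n3=0, n4=0, n5=1, n6=0, n7=1.
So Y = 1. (Without the fault it would be 0.)

1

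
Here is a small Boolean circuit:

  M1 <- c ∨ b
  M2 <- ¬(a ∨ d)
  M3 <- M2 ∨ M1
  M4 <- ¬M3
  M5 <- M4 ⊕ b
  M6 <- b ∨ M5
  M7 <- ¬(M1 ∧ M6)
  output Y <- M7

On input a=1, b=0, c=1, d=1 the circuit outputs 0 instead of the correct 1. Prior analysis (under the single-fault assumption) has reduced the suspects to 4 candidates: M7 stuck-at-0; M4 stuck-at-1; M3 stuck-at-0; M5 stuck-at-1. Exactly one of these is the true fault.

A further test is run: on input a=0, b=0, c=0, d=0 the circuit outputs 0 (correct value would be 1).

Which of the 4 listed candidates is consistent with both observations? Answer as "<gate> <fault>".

M7 stuck-at-0

Evaluate each candidate on input a=0, b=0, c=0, d=0:
  M7 stuck-at-0: M1=0, M2=1, M3=1, M4=0, M5=0, M6=0, M7=0 [stuck-at-0] → 0 — matches
  M4 stuck-at-1: M1=0, M2=1, M3=1, M4=1 [stuck-at-1], M5=1, M6=1, M7=1 → 1 — eliminated
  M3 stuck-at-0: M1=0, M2=1, M3=0 [stuck-at-0], M4=1, M5=1, M6=1, M7=1 → 1 — eliminated
  M5 stuck-at-1: M1=0, M2=1, M3=1, M4=0, M5=1 [stuck-at-1], M6=1, M7=1 → 1 — eliminated
Only M7 stuck-at-0 reproduces the observed 0.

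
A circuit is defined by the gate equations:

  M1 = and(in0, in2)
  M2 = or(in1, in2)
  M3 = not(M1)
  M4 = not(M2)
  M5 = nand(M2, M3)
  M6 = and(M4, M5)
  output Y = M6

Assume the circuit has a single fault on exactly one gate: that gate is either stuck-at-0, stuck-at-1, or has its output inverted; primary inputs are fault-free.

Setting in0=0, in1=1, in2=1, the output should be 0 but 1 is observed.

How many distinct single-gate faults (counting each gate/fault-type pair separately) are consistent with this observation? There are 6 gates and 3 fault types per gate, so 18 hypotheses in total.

4

Fault-free: M1=0, M2=1, M3=1, M4=0, M5=0, M6=0 → 0. Observed 1.
  M1: none of the 3 fault types match ✗
  M2: stuck-at-0, inverted output ✓; others ✗
  M3: none of the 3 fault types match ✗
  M4: none of the 3 fault types match ✗
  M5: none of the 3 fault types match ✗
  M6: stuck-at-1, inverted output ✓; others ✗
Consistent faults: {M2 stuck-at-0, M2 inverted output, M6 stuck-at-1, M6 inverted output} — 4 in all.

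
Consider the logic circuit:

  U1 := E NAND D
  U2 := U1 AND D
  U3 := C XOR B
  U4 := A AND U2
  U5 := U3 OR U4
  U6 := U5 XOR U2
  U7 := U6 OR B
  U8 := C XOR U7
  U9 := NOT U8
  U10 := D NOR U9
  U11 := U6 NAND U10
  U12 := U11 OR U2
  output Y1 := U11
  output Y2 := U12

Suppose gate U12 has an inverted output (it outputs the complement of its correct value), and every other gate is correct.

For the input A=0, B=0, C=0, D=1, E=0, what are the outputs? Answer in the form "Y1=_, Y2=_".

Propagate with U12 forced: U1=1, U2=1, U3=0, U4=0, U5=0, U6=1, U7=1, U8=1, U9=0, U10=0, U11=1, U12=0 [inverted output].
So the outputs are Y1=1, Y2=0. (Without the fault they would be Y1=1, Y2=1.)

Y1=1, Y2=0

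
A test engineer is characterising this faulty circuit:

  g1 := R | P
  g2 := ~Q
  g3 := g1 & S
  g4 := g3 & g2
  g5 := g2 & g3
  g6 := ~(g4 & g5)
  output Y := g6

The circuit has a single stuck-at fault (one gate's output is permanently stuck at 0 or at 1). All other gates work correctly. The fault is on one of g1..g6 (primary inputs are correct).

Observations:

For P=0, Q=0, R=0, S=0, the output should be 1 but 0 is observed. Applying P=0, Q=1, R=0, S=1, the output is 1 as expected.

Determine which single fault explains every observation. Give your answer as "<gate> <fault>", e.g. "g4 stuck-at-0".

g3 stuck-at-1

Fault-free values for test 1 (P=0, Q=0, R=0, S=0): g1=0, g2=1, g3=0, g4=0, g5=0, g6=1, giving Y=1. Observed 0.
Test 1: faults giving observed 0 are {g3 stuck-at-1, g6 stuck-at-0}.
Test 2 (P=0, Q=1, R=0, S=1): fault-free g1=0, g2=0, g3=0, g4=0, g5=0, g6=1 → 1; observed 1. Eliminates g6 stuck-at-0.
Only g3 stuck-at-1 is consistent with every test.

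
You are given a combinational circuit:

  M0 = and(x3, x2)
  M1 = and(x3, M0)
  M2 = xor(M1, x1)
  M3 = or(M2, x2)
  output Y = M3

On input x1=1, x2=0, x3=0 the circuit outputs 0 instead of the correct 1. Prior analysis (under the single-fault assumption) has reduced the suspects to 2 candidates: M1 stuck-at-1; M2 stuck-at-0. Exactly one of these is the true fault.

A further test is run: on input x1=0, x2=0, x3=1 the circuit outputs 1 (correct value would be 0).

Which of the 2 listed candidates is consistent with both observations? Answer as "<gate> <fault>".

M1 stuck-at-1

Evaluate each candidate on input x1=0, x2=0, x3=1:
  M1 stuck-at-1: M0=0, M1=1 [stuck-at-1], M2=1, M3=1 → 1 — matches
  M2 stuck-at-0: M0=0, M1=0, M2=0 [stuck-at-0], M3=0 → 0 — eliminated
Only M1 stuck-at-1 reproduces the observed 1.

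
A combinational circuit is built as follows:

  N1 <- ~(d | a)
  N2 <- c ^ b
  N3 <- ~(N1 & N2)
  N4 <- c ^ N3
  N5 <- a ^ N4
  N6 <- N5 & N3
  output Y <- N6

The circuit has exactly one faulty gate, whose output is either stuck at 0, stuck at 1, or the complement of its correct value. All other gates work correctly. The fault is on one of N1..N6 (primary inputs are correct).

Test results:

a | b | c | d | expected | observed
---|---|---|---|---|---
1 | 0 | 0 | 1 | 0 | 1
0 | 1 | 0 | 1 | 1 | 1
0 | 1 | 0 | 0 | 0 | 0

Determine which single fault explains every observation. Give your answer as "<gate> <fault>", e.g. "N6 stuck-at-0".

Fault-free values for test 1 (a=1, b=0, c=0, d=1): N1=0, N2=0, N3=1, N4=1, N5=0, N6=0, giving Y=0. Observed 1.
Test 1: faults giving observed 1 are {N4 stuck-at-0, N4 inverted output, N5 stuck-at-1, N5 inverted output, N6 stuck-at-1, N6 inverted output}.
Test 2 (a=0, b=1, c=0, d=1): fault-free N1=0, N2=1, N3=1, N4=1, N5=1, N6=1 → 1; observed 1. Eliminates N4 stuck-at-0, N4 inverted output, N5 inverted output, N6 inverted output.
Test 3 (a=0, b=1, c=0, d=0): fault-free N1=1, N2=1, N3=0, N4=0, N5=0, N6=0 → 0; observed 0. Eliminates N6 stuck-at-1.
Only N5 stuck-at-1 is consistent with every test.

N5 stuck-at-1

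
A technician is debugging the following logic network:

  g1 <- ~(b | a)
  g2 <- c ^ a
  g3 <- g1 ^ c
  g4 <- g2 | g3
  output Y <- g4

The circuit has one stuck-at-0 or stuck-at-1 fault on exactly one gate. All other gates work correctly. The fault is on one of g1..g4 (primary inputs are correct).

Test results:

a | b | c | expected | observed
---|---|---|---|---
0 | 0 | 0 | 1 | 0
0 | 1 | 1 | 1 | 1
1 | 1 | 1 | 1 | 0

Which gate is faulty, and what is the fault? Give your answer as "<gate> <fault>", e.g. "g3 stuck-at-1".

g3 stuck-at-0

Fault-free values for test 1 (a=0, b=0, c=0): g1=1, g2=0, g3=1, g4=1, giving Y=1. Observed 0.
Test 1: faults giving observed 0 are {g1 stuck-at-0, g3 stuck-at-0, g4 stuck-at-0}.
Test 2 (a=0, b=1, c=1): fault-free g1=0, g2=1, g3=1, g4=1 → 1; observed 1. Eliminates g4 stuck-at-0.
Test 3 (a=1, b=1, c=1): fault-free g1=0, g2=0, g3=1, g4=1 → 1; observed 0. Eliminates g1 stuck-at-0.
Only g3 stuck-at-0 is consistent with every test.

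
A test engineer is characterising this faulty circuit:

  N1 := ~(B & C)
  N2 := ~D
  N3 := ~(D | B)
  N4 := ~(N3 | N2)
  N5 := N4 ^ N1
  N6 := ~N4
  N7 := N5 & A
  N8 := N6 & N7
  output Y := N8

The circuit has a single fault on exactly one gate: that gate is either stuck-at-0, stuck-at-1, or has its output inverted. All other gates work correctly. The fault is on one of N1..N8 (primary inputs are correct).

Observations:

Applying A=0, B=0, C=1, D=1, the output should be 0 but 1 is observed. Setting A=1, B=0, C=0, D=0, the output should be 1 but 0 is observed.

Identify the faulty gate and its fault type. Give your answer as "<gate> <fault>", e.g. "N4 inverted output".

Fault-free values for test 1 (A=0, B=0, C=1, D=1): N1=1, N2=0, N3=0, N4=1, N5=0, N6=0, N7=0, N8=0, giving Y=0. Observed 1.
Test 1: faults giving observed 1 are {N8 stuck-at-1, N8 inverted output}.
Test 2 (A=1, B=0, C=0, D=0): fault-free N1=1, N2=1, N3=1, N4=0, N5=1, N6=1, N7=1, N8=1 → 1; observed 0. Eliminates N8 stuck-at-1.
Only N8 inverted output is consistent with every test.

N8 inverted output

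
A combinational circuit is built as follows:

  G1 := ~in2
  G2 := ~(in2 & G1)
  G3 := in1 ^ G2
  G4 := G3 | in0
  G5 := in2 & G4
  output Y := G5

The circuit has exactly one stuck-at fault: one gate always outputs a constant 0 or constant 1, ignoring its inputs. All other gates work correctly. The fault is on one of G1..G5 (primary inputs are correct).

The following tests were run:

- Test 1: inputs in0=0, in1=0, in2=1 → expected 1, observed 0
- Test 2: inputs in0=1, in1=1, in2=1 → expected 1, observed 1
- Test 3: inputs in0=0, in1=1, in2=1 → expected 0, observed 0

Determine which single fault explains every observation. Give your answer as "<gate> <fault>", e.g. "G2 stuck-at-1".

Fault-free values for test 1 (in0=0, in1=0, in2=1): G1=0, G2=1, G3=1, G4=1, G5=1, giving Y=1. Observed 0.
Test 1: faults giving observed 0 are {G1 stuck-at-1, G2 stuck-at-0, G3 stuck-at-0, G4 stuck-at-0, G5 stuck-at-0}.
Test 2 (in0=1, in1=1, in2=1): fault-free G1=0, G2=1, G3=0, G4=1, G5=1 → 1; observed 1. Eliminates G4 stuck-at-0, G5 stuck-at-0.
Test 3 (in0=0, in1=1, in2=1): fault-free G1=0, G2=1, G3=0, G4=0, G5=0 → 0; observed 0. Eliminates G1 stuck-at-1, G2 stuck-at-0.
Only G3 stuck-at-0 is consistent with every test.

G3 stuck-at-0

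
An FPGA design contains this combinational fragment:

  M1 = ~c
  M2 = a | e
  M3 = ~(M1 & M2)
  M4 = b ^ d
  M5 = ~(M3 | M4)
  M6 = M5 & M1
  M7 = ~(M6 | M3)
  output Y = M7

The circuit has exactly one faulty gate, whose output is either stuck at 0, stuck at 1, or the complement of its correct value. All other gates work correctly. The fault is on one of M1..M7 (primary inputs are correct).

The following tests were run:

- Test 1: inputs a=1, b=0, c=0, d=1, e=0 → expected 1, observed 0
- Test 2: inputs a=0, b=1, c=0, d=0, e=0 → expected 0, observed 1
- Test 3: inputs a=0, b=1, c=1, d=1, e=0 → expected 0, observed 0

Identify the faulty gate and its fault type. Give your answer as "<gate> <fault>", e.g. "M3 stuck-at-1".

Fault-free values for test 1 (a=1, b=0, c=0, d=1, e=0): M1=1, M2=1, M3=0, M4=1, M5=0, M6=0, M7=1, giving Y=1. Observed 0.
Test 1: faults giving observed 0 are {M1 stuck-at-0, M1 inverted output, M2 stuck-at-0, M2 inverted output, M3 stuck-at-1, M3 inverted output, M4 stuck-at-0, M4 inverted output, M5 stuck-at-1, M5 inverted output, M6 stuck-at-1, M6 inverted output, M7 stuck-at-0, M7 inverted output}.
Test 2 (a=0, b=1, c=0, d=0, e=0): fault-free M1=1, M2=0, M3=1, M4=1, M5=0, M6=0, M7=0 → 0; observed 1. Eliminates M1 stuck-at-0, M1 inverted output, M2 stuck-at-0, M3 stuck-at-1, M4 stuck-at-0, M4 inverted output, M5 stuck-at-1, M5 inverted output, M6 stuck-at-1, M6 inverted output, M7 stuck-at-0.
Test 3 (a=0, b=1, c=1, d=1, e=0): fault-free M1=0, M2=0, M3=1, M4=0, M5=0, M6=0, M7=0 → 0; observed 0. Eliminates M3 inverted output, M7 inverted output.
Only M2 inverted output is consistent with every test.

M2 inverted output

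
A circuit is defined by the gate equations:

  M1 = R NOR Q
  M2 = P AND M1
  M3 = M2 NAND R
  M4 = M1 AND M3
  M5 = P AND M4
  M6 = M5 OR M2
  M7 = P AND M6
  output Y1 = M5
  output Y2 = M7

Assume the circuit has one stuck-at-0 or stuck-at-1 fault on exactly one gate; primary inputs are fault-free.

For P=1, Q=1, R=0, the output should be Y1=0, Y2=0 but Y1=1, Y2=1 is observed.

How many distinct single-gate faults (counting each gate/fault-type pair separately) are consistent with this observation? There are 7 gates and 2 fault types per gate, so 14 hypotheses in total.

3

Fault-free: M1=0, M2=0, M3=1, M4=0, M5=0, M6=0, M7=0 → Y1=0, Y2=0. Observed Y1=1, Y2=1.
  M1 stuck-at-0: output Y1=0, Y2=0 ✗
  M1 stuck-at-1: output Y1=1, Y2=1 ✓
  M2 stuck-at-0: output Y1=0, Y2=0 ✗
  M2 stuck-at-1: output Y1=0, Y2=1 ✗
  M3 stuck-at-0: output Y1=0, Y2=0 ✗
  M3 stuck-at-1: output Y1=0, Y2=0 ✗
  M4 stuck-at-0: output Y1=0, Y2=0 ✗
  M4 stuck-at-1: output Y1=1, Y2=1 ✓
  M5 stuck-at-0: output Y1=0, Y2=0 ✗
  M5 stuck-at-1: output Y1=1, Y2=1 ✓
  M6 stuck-at-0: output Y1=0, Y2=0 ✗
  M6 stuck-at-1: output Y1=0, Y2=1 ✗
  M7 stuck-at-0: output Y1=0, Y2=0 ✗
  M7 stuck-at-1: output Y1=0, Y2=1 ✗
Consistent faults: {M1 stuck-at-1, M4 stuck-at-1, M5 stuck-at-1} — 3 in all.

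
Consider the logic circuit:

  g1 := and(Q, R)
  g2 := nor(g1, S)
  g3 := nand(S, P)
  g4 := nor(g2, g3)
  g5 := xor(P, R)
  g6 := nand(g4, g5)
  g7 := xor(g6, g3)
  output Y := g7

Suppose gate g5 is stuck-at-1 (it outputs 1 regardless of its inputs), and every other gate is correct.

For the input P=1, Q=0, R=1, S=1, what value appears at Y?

Propagate with g5 forced: g1=0, g2=0, g3=0, g4=1, g5=1 [stuck-at-1], g6=0, g7=0.
So Y = 0. (Without the fault it would be 1.)

0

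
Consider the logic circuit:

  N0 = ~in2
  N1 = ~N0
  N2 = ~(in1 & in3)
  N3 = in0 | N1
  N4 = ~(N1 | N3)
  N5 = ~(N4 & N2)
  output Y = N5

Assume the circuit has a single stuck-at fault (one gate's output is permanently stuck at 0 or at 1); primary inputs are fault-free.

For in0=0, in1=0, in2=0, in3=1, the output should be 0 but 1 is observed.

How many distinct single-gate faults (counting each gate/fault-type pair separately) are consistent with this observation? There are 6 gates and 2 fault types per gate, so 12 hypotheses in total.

6

Fault-free: N0=1, N1=0, N2=1, N3=0, N4=1, N5=0 → 0. Observed 1.
  N0 stuck-at-0: output 1 ✓
  N0 stuck-at-1: output 0 ✗
  N1 stuck-at-0: output 0 ✗
  N1 stuck-at-1: output 1 ✓
  N2 stuck-at-0: output 1 ✓
  N2 stuck-at-1: output 0 ✗
  N3 stuck-at-0: output 0 ✗
  N3 stuck-at-1: output 1 ✓
  N4 stuck-at-0: output 1 ✓
  N4 stuck-at-1: output 0 ✗
  N5 stuck-at-0: output 0 ✗
  N5 stuck-at-1: output 1 ✓
Consistent faults: {N0 stuck-at-0, N1 stuck-at-1, N2 stuck-at-0, N3 stuck-at-1, N4 stuck-at-0, N5 stuck-at-1} — 6 in all.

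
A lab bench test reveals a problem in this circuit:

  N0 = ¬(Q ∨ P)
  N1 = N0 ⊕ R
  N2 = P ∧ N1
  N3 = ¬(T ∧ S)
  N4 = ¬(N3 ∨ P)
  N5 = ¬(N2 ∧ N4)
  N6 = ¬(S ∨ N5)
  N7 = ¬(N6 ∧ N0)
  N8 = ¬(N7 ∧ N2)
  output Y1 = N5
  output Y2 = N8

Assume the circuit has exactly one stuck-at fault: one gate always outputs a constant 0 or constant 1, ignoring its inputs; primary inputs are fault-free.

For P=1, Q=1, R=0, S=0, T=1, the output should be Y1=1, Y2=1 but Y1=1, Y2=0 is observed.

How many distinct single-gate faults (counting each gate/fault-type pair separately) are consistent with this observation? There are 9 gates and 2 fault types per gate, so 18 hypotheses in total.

Fault-free: N0=0, N1=0, N2=0, N3=1, N4=0, N5=1, N6=0, N7=1, N8=1 → Y1=1, Y2=1. Observed Y1=1, Y2=0.
  N0: stuck-at-1 ✓; others ✗
  N1: stuck-at-1 ✓; others ✗
  N2: stuck-at-1 ✓; others ✗
  N3: none of the 2 fault types match ✗
  N4: none of the 2 fault types match ✗
  N5: none of the 2 fault types match ✗
  N6: none of the 2 fault types match ✗
  N7: none of the 2 fault types match ✗
  N8: stuck-at-0 ✓; others ✗
Consistent faults: {N0 stuck-at-1, N1 stuck-at-1, N2 stuck-at-1, N8 stuck-at-0} — 4 in all.

4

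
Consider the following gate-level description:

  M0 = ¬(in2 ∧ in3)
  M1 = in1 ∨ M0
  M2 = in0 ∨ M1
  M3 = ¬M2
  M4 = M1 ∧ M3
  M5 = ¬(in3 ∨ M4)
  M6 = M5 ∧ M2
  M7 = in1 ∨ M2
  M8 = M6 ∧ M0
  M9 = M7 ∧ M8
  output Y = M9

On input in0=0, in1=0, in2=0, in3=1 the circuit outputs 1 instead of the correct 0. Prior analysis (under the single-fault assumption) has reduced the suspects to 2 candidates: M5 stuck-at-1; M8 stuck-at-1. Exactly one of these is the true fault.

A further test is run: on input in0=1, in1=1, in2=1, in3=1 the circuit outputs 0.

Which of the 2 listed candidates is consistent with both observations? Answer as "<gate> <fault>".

M5 stuck-at-1

Evaluate each candidate on input in0=1, in1=1, in2=1, in3=1:
  M5 stuck-at-1: M0=0, M1=1, M2=1, M3=0, M4=0, M5=1 [stuck-at-1], M6=1, M7=1, M8=0, M9=0 → 0 — matches
  M8 stuck-at-1: M0=0, M1=1, M2=1, M3=0, M4=0, M5=0, M6=0, M7=1, M8=1 [stuck-at-1], M9=1 → 1 — eliminated
Only M5 stuck-at-1 reproduces the observed 0.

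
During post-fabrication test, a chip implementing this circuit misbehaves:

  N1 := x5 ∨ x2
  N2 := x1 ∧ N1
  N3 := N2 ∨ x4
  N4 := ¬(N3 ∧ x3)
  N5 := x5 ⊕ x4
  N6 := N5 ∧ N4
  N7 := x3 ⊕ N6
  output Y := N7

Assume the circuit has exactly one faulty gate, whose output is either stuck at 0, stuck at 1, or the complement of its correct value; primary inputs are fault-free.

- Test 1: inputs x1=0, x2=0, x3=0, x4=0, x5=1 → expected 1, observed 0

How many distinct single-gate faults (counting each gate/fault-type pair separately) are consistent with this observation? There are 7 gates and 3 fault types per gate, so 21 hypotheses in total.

Fault-free: N1=1, N2=0, N3=0, N4=1, N5=1, N6=1, N7=1 → 1. Observed 0.
  N1: none of the 3 fault types match ✗
  N2: none of the 3 fault types match ✗
  N3: none of the 3 fault types match ✗
  N4: stuck-at-0, inverted output ✓; others ✗
  N5: stuck-at-0, inverted output ✓; others ✗
  N6: stuck-at-0, inverted output ✓; others ✗
  N7: stuck-at-0, inverted output ✓; others ✗
Consistent faults: {N4 stuck-at-0, N4 inverted output, N5 stuck-at-0, N5 inverted output, N6 stuck-at-0, N6 inverted output, N7 stuck-at-0, N7 inverted output} — 8 in all.

8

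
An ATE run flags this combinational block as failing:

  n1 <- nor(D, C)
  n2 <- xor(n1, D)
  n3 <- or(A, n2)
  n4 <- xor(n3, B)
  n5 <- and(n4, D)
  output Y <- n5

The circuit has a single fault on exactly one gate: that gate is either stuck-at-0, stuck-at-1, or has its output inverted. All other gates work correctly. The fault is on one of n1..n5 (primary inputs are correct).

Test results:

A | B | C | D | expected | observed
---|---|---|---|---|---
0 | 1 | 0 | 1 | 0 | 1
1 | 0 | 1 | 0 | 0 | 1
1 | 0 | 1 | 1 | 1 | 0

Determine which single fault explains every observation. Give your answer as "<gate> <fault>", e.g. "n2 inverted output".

Fault-free values for test 1 (A=0, B=1, C=0, D=1): n1=0, n2=1, n3=1, n4=0, n5=0, giving Y=0. Observed 1.
Test 1: faults giving observed 1 are {n1 stuck-at-1, n1 inverted output, n2 stuck-at-0, n2 inverted output, n3 stuck-at-0, n3 inverted output, n4 stuck-at-1, n4 inverted output, n5 stuck-at-1, n5 inverted output}.
Test 2 (A=1, B=0, C=1, D=0): fault-free n1=0, n2=0, n3=1, n4=1, n5=0 → 0; observed 1. Eliminates n1 stuck-at-1, n1 inverted output, n2 stuck-at-0, n2 inverted output, n3 stuck-at-0, n3 inverted output, n4 stuck-at-1, n4 inverted output.
Test 3 (A=1, B=0, C=1, D=1): fault-free n1=0, n2=1, n3=1, n4=1, n5=1 → 1; observed 0. Eliminates n5 stuck-at-1.
Only n5 inverted output is consistent with every test.

n5 inverted output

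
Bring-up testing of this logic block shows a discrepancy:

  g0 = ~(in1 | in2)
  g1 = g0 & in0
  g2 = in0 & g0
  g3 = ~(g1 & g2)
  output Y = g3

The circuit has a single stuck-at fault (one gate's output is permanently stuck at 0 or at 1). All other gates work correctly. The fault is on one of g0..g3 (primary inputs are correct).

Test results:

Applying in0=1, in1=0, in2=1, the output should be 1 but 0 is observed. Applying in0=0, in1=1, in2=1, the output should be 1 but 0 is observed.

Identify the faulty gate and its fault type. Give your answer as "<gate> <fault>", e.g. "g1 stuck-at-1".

Fault-free values for test 1 (in0=1, in1=0, in2=1): g0=0, g1=0, g2=0, g3=1, giving Y=1. Observed 0.
Test 1: faults giving observed 0 are {g0 stuck-at-1, g3 stuck-at-0}.
Test 2 (in0=0, in1=1, in2=1): fault-free g0=0, g1=0, g2=0, g3=1 → 1; observed 0. Eliminates g0 stuck-at-1.
Only g3 stuck-at-0 is consistent with every test.

g3 stuck-at-0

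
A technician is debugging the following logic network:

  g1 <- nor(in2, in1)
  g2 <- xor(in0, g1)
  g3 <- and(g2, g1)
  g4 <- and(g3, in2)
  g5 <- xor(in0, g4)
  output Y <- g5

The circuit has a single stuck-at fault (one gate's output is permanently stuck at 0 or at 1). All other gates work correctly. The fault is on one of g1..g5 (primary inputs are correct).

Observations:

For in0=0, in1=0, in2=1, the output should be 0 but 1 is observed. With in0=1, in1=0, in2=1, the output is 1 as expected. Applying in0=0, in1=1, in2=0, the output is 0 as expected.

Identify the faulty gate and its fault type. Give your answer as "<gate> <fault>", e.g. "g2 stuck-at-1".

Fault-free values for test 1 (in0=0, in1=0, in2=1): g1=0, g2=0, g3=0, g4=0, g5=0, giving Y=0. Observed 1.
Test 1: faults giving observed 1 are {g1 stuck-at-1, g3 stuck-at-1, g4 stuck-at-1, g5 stuck-at-1}.
Test 2 (in0=1, in1=0, in2=1): fault-free g1=0, g2=1, g3=0, g4=0, g5=1 → 1; observed 1. Eliminates g3 stuck-at-1, g4 stuck-at-1.
Test 3 (in0=0, in1=1, in2=0): fault-free g1=0, g2=0, g3=0, g4=0, g5=0 → 0; observed 0. Eliminates g5 stuck-at-1.
Only g1 stuck-at-1 is consistent with every test.

g1 stuck-at-1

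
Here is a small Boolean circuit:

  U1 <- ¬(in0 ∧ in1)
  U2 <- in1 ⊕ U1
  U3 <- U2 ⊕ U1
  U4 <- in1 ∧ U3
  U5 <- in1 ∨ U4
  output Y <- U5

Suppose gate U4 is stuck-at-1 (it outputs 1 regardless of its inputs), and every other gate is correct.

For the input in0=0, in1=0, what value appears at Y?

Propagate with U4 forced: U1=1, U2=1, U3=0, U4=1 [stuck-at-1], U5=1.
So Y = 1. (Without the fault it would be 0.)

1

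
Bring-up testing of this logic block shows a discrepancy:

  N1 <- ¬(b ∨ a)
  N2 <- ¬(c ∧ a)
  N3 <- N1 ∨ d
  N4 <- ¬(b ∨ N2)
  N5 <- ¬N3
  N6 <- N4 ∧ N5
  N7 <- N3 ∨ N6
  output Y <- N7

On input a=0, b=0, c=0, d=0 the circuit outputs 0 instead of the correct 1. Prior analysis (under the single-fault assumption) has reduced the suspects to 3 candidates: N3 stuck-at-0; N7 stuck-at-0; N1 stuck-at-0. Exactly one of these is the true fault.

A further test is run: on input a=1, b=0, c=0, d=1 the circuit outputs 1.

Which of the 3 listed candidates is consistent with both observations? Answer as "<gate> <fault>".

Evaluate each candidate on input a=1, b=0, c=0, d=1:
  N3 stuck-at-0: N1=0, N2=1, N3=0 [stuck-at-0], N4=0, N5=1, N6=0, N7=0 → 0 — eliminated
  N7 stuck-at-0: N1=0, N2=1, N3=1, N4=0, N5=0, N6=0, N7=0 [stuck-at-0] → 0 — eliminated
  N1 stuck-at-0: N1=0 [stuck-at-0], N2=1, N3=1, N4=0, N5=0, N6=0, N7=1 → 1 — matches
Only N1 stuck-at-0 reproduces the observed 1.

N1 stuck-at-0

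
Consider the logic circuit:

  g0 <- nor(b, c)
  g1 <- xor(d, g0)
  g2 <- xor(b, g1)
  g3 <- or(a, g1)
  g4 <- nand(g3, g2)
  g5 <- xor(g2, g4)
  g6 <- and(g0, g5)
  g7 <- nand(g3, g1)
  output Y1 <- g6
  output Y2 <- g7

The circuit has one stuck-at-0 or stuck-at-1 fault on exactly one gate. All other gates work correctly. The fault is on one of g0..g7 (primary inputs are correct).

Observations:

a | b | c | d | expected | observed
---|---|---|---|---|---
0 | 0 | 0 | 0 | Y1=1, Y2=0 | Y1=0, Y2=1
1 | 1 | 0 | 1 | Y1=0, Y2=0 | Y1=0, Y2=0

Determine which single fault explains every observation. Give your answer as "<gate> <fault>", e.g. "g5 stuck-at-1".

g0 stuck-at-0

Fault-free values for test 1 (a=0, b=0, c=0, d=0): g0=1, g1=1, g2=1, g3=1, g4=0, g5=1, g6=1, g7=0, giving Y1=1, Y2=0. Observed Y1=0, Y2=1.
Test 1: faults giving observed Y1=0, Y2=1 are {g0 stuck-at-0, g3 stuck-at-0}.
Test 2 (a=1, b=1, c=0, d=1): fault-free g0=0, g1=1, g2=0, g3=1, g4=1, g5=1, g6=0, g7=0 → Y1=0, Y2=0; observed Y1=0, Y2=0. Eliminates g3 stuck-at-0.
Only g0 stuck-at-0 is consistent with every test.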